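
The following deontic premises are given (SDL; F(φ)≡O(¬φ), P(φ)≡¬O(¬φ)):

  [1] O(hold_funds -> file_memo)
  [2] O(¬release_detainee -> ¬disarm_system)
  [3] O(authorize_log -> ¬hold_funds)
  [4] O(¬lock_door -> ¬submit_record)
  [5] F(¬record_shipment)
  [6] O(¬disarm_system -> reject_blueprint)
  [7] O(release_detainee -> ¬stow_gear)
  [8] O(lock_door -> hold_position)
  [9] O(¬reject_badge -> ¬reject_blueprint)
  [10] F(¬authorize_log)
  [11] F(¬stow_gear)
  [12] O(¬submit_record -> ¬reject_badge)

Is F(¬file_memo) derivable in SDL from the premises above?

No

Premise 1 is O(hold_funds -> file_memo), but O(hold_funds) is not derivable from the premises, so it does not yield O(file_memo).
No other premise forces O(file_memo). An ideal world satisfying every premise can still have ¬file_memo true, so F(¬file_memo) is not derivable.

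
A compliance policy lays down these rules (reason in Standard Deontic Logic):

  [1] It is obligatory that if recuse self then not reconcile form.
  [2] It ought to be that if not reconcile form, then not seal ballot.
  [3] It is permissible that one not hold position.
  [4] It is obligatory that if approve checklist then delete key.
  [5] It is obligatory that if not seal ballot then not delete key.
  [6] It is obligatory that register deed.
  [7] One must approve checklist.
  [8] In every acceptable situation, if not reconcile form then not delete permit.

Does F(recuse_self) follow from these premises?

Premise 7 states O(approve_checklist) outright.
Premise 4 is O(approve_checklist → delete_key); since O(approve_checklist), deontic closure gives O(delete_key).
Premise 5, O(¬seal_ballot → ¬delete_key), contraposes to O(delete_key → seal_ballot); with O(delete_key) we get O(seal_ballot).
Premise 2 is O(¬reconcile_form → ¬seal_ballot); contrapositively O(seal_ballot → reconcile_form). Since O(seal_ballot) holds, K gives O(reconcile_form).
Premise 1 is O(recuse_self → ¬reconcile_form); contrapositively O(reconcile_form → ¬recuse_self). Since O(reconcile_form) holds, K gives O(¬recuse_self).
Premises 3, 6, 8 do not contribute to this derivation.
So O(¬recuse_self) holds, i.e. F(recuse_self). The claim follows.

Yes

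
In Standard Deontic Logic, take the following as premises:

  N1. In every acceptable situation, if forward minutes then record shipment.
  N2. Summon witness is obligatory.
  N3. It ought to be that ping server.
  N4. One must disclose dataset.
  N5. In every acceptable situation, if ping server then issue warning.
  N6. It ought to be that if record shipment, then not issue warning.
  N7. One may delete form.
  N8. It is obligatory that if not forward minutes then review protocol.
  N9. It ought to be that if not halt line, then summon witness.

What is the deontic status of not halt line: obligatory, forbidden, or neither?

Neither

Premise 9 is O(¬halt_line → summon_witness); even if O(summon_witness) held, inferring O(¬halt_line) would be affirming the consequent — invalid.
No premise or chain of K-axiom applications forces O(¬halt_line), and none forces O(halt_line). So ¬halt_line is neither obligatory nor forbidden under these norms.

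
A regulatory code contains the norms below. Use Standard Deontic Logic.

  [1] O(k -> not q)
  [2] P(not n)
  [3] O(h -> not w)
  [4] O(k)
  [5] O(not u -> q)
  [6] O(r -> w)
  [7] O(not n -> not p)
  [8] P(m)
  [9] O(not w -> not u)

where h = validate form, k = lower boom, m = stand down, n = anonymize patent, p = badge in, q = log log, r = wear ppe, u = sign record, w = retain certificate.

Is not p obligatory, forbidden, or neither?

Premise 7 is O(not n -> not p), but O(not n) is not derivable from the premises (the permission P(not n) asserts only not O(n), not O(not n)), so it does not yield O(not p).
No premise or chain of K-axiom applications forces O(not p), and none forces O(p). So not p is neither obligatory nor forbidden under these norms.

Neither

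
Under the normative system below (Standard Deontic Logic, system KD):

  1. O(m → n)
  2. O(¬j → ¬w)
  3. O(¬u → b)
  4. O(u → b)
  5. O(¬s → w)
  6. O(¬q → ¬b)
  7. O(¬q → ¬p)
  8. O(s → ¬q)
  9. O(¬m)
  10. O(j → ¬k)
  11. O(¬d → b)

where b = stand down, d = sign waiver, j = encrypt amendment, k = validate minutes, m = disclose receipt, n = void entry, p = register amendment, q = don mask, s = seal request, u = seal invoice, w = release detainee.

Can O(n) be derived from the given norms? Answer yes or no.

No

Premise 1 is O(m → n), but O(m) is not derivable from the premises, so it does not yield O(n).
No other premise forces O(n). An ideal world satisfying every premise can still have n false, so O(n) is not derivable.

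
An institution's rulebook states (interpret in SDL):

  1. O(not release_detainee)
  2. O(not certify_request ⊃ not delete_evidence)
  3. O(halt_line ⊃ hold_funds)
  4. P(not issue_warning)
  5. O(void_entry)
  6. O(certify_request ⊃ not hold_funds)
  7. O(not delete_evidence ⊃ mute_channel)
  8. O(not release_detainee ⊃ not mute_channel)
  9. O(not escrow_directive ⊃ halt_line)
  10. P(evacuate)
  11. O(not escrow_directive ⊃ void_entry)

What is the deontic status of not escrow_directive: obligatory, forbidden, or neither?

Forbidden

Premise 1 states O(not release_detainee) outright.
From O(not release_detainee) and premise 8, O(not release_detainee ⊃ not mute_channel), we obtain O(not mute_channel).
Premise 7, O(not delete_evidence ⊃ mute_channel), contraposes to O(not mute_channel ⊃ delete_evidence); with O(not mute_channel) we get O(delete_evidence).
The contrapositive of premise 2 (O(not certify_request ⊃ not delete_evidence)) is O(delete_evidence ⊃ certify_request), and O(delete_evidence) is already established, so O(certify_request).
With premise 6, O(certify_request ⊃ not hold_funds), the K-axiom yields O(not hold_funds).
Premise 3, O(halt_line ⊃ hold_funds), contraposes to O(not hold_funds ⊃ not halt_line); with O(not hold_funds) we get O(not halt_line).
Premise 9 is O(not escrow_directive ⊃ halt_line); contrapositively O(not halt_line ⊃ escrow_directive). Since O(not halt_line) holds, K gives O(escrow_directive).
Premises 4, 5, 10, 11 do not contribute to this derivation.
Thus O(escrow_directive), which is F(not escrow_directive): not escrow_directive is forbidden.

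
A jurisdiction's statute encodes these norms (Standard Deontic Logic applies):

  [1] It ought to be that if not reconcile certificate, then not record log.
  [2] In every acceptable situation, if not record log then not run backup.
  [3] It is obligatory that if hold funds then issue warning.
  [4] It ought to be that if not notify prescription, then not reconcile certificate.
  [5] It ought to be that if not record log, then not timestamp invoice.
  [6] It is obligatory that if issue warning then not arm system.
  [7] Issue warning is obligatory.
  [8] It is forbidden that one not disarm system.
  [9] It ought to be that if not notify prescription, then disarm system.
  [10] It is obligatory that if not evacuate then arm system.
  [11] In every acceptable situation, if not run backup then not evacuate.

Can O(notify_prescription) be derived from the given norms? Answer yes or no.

Yes

Premise 7 gives O(issue_warning).
Premise 6 is O(issue_warning → ¬arm_system); since O(issue_warning), deontic closure gives O(¬arm_system).
The contrapositive of premise 10 (O(¬evacuate → arm_system)) is O(¬arm_system → evacuate), and O(¬arm_system) is already established, so O(evacuate).
Premise 11, O(¬run_backup → ¬evacuate), contraposes to O(evacuate → run_backup); with O(evacuate) we get O(run_backup).
The contrapositive of premise 2 (O(¬record_log → ¬run_backup)) is O(run_backup → record_log), and O(run_backup) is already established, so O(record_log).
Premise 1 is O(¬reconcile_certificate → ¬record_log); contrapositively O(record_log → reconcile_certificate). Since O(record_log) holds, K gives O(reconcile_certificate).
Premise 4, O(¬notify_prescription → ¬reconcile_certificate), contraposes to O(reconcile_certificate → notify_prescription); with O(reconcile_certificate) we get O(notify_prescription).
Premises 3, 5, 8, 9 do not contribute to this derivation.
So O(notify_prescription) follows.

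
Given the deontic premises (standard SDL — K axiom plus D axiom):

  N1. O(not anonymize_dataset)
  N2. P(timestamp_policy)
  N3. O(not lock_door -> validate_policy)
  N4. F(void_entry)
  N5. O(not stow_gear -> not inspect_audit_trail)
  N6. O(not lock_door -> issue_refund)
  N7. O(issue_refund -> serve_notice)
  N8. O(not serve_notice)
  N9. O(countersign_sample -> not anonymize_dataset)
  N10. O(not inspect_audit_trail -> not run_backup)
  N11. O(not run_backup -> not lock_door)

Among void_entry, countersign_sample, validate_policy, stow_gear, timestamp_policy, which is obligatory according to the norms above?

stow_gear

Premise 8 states O(not serve_notice) outright.
Premise 7, O(issue_refund -> serve_notice), contraposes to O(not serve_notice -> not issue_refund); with O(not serve_notice) we get O(not issue_refund).
The contrapositive of premise 6 (O(not lock_door -> issue_refund)) is O(not issue_refund -> lock_door), and O(not issue_refund) is already established, so O(lock_door).
The contrapositive of premise 11 (O(not run_backup -> not lock_door)) is O(lock_door -> run_backup), and O(lock_door) is already established, so O(run_backup).
Premise 10 is O(not inspect_audit_trail -> not run_backup); contrapositively O(run_backup -> inspect_audit_trail). Since O(run_backup) holds, K gives O(inspect_audit_trail).
Premise 5 is O(not stow_gear -> not inspect_audit_trail); contrapositively O(inspect_audit_trail -> stow_gear). Since O(inspect_audit_trail) holds, K gives O(stow_gear).
So O(stow_gear) holds — stow_gear is obligatory. None of the other listed options is made obligatory by any chain of premises.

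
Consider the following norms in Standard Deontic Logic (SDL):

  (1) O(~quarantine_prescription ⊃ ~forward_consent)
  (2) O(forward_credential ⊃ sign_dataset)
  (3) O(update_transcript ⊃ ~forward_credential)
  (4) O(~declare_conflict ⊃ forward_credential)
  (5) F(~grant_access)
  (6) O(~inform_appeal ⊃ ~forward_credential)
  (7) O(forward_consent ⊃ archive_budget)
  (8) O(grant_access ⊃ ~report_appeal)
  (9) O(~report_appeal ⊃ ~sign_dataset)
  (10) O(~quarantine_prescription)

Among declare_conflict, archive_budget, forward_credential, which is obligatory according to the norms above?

declare_conflict

F(~grant_access) at premise 5 means O(grant_access).
From O(grant_access) and premise 8, O(grant_access ⊃ ~report_appeal), we obtain O(~report_appeal).
With premise 9, O(~report_appeal ⊃ ~sign_dataset), the K-axiom yields O(~sign_dataset).
Premise 2 is O(forward_credential ⊃ sign_dataset); contrapositively O(~sign_dataset ⊃ ~forward_credential). Since O(~sign_dataset) holds, K gives O(~forward_credential).
The contrapositive of premise 4 (O(~declare_conflict ⊃ forward_credential)) is O(~forward_credential ⊃ declare_conflict), and O(~forward_credential) is already established, so O(declare_conflict).
So O(declare_conflict) holds — declare_conflict is obligatory. None of the other listed options is made obligatory by any chain of premises.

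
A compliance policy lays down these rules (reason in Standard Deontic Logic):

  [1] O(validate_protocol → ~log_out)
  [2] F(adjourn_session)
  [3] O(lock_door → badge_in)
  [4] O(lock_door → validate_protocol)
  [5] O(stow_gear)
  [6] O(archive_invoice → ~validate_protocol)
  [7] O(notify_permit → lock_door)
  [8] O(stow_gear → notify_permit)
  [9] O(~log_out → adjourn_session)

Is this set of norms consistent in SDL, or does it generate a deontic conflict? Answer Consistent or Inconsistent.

Inconsistent

F(adjourn_session) at premise 2 means O(~adjourn_session).
Premise 9, O(~log_out → adjourn_session), contraposes to O(~adjourn_session → log_out); with O(~adjourn_session) we get O(log_out).
Premise 1, O(validate_protocol → ~log_out), contraposes to O(log_out → ~validate_protocol); with O(log_out) we get O(~validate_protocol).
Premise 4 is O(lock_door → validate_protocol); contrapositively O(~validate_protocol → ~lock_door). Since O(~validate_protocol) holds, K gives O(~lock_door).
The contrapositive of premise 7 (O(notify_permit → lock_door)) is O(~lock_door → ~notify_permit), and O(~lock_door) is already established, so O(~notify_permit).
The contrapositive of premise 8 (O(stow_gear → notify_permit)) is O(~notify_permit → ~stow_gear), and O(~notify_permit) is already established, so O(~stow_gear).
Yet premise 5 states O(stow_gear).
We now have both O(~stow_gear) and O(stow_gear) — stow_gear is simultaneously obligatory and forbidden, violating the D-axiom.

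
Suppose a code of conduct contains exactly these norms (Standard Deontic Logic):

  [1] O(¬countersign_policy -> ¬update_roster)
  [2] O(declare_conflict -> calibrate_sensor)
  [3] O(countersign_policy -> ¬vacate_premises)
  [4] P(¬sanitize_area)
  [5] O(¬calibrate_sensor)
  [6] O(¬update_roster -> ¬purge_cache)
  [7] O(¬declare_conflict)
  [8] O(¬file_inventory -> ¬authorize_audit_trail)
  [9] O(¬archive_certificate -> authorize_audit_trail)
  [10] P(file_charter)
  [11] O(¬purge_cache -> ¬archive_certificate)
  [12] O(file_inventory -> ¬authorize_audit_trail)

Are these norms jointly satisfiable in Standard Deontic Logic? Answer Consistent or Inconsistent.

Premise 2 is O(declare_conflict -> calibrate_sensor), but O(declare_conflict) is not derivable from the premises, so it does not yield O(calibrate_sensor).
So O(calibrate_sensor) is not derivable, and the apparent clash with O(¬calibrate_sensor) does not arise.
A world satisfying every obligation exists (e.g. archive_certificate=true, authorize_audit_trail=false, calibrate_sensor=false, countersign_policy=true, declare_conflict=false, file_charter=false, file_inventory=false, purge_cache=true, sanitize_area=false, update_roster=true, vacate_premises=false); no atom is both obligatory and forbidden, so the set is consistent.

Consistent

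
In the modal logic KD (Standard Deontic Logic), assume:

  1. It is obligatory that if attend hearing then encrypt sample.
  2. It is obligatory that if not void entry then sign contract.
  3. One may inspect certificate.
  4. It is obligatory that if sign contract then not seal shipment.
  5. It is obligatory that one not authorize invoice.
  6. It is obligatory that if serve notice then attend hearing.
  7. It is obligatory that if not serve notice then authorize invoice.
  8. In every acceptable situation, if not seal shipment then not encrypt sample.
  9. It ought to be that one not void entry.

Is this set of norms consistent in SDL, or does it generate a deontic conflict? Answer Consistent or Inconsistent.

Inconsistent

Premise 5 states O(¬authorize_invoice) outright.
Premise 7 is O(¬serve_notice → authorize_invoice); contrapositively O(¬authorize_invoice → serve_notice). Since O(¬authorize_invoice) holds, K gives O(serve_notice).
Premise 6 is O(serve_notice → attend_hearing); since O(serve_notice), deontic closure gives O(attend_hearing).
With premise 1, O(attend_hearing → encrypt_sample), the K-axiom yields O(encrypt_sample).
The contrapositive of premise 8 (O(¬seal_shipment → ¬encrypt_sample)) is O(encrypt_sample → seal_shipment), and O(encrypt_sample) is already established, so O(seal_shipment).
The contrapositive of premise 4 (O(sign_contract → ¬seal_shipment)) is O(seal_shipment → ¬sign_contract), and O(seal_shipment) is already established, so O(¬sign_contract).
The contrapositive of premise 2 (O(¬void_entry → sign_contract)) is O(¬sign_contract → void_entry), and O(¬sign_contract) is already established, so O(void_entry).
However, premise 9 gives O(¬void_entry).
We now have both O(void_entry) and O(¬void_entry) — void_entry is simultaneously obligatory and forbidden, violating the D-axiom.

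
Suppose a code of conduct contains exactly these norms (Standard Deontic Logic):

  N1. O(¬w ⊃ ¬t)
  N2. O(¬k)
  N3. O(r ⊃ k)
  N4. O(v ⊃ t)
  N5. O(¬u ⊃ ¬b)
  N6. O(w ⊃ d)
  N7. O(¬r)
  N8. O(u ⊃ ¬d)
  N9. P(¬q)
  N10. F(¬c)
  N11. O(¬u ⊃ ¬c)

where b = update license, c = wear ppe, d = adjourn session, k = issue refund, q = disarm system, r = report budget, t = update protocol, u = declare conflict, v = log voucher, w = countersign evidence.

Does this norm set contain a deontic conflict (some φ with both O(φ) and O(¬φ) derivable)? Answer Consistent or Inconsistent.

Premise 3 is O(r ⊃ k), but O(r) is not derivable from the premises, so it does not yield O(k).
So O(k) is not derivable, and the apparent clash with O(¬k) does not arise.
A world satisfying every obligation exists (e.g. b=false, c=true, d=false, k=false, q=false, r=false, t=false, u=true, v=false, w=false); no atom is both obligatory and forbidden, so the set is consistent.

Consistent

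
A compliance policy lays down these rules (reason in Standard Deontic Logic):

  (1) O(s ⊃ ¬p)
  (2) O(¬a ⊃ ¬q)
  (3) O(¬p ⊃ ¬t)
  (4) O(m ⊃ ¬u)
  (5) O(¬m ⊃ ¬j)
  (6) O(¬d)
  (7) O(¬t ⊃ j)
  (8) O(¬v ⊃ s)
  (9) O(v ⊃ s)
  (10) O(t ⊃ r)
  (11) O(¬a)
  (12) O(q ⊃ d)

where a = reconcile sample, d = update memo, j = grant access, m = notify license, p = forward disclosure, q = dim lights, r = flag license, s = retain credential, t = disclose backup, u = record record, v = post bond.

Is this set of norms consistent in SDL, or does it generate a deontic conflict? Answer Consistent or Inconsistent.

Premise 12 is O(q ⊃ d), but O(q) is not derivable from the premises, so it does not yield O(d).
So O(d) is not derivable, and the apparent clash with O(¬d) does not arise.
A world satisfying every obligation exists (e.g. a=false, d=false, j=true, m=true, p=false, q=false, r=false, s=true, t=false, u=false, v=false); no atom is both obligatory and forbidden, so the set is consistent.

Consistent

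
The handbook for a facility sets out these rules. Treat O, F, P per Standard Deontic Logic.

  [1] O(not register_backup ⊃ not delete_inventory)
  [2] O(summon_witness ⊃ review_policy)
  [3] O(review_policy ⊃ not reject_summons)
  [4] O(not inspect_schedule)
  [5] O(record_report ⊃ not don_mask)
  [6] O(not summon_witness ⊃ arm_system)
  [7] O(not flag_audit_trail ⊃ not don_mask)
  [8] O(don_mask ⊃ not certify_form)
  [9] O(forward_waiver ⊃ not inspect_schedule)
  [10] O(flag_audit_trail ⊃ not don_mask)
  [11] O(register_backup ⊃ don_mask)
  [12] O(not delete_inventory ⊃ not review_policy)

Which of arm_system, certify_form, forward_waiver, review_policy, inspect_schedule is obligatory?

Premises 7 and 10 cover both cases: O(not flag_audit_trail ⊃ not don_mask) and O(flag_audit_trail ⊃ not don_mask). Since not flag_audit_trail ∨ flag_audit_trail is a tautology, O(not don_mask) follows.
Premise 11, O(register_backup ⊃ don_mask), contraposes to O(not don_mask ⊃ not register_backup); with O(not don_mask) we get O(not register_backup).
With premise 1, O(not register_backup ⊃ not delete_inventory), the K-axiom yields O(not delete_inventory).
Premise 12 is O(not delete_inventory ⊃ not review_policy); since O(not delete_inventory), deontic closure gives O(not review_policy).
Premise 2 is O(summon_witness ⊃ review_policy); contrapositively O(not review_policy ⊃ not summon_witness). Since O(not review_policy) holds, K gives O(not summon_witness).
Premise 6 is O(not summon_witness ⊃ arm_system); since O(not summon_witness), deontic closure gives O(arm_system).
So O(arm_system) holds — arm_system is obligatory. None of the other listed options is made obligatory by any chain of premises.

arm_system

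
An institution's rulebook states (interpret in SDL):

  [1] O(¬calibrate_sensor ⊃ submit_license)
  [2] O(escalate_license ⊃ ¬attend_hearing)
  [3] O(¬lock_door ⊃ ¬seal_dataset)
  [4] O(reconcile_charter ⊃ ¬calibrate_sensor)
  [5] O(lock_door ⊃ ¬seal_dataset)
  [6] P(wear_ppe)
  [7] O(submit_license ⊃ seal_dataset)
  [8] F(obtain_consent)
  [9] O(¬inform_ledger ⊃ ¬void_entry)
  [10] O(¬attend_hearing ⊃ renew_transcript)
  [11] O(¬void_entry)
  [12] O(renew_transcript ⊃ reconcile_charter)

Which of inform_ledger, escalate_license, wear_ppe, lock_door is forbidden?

Premises 3 and 5 are O(¬lock_door ⊃ ¬seal_dataset) and O(lock_door ⊃ ¬seal_dataset); every ideal world satisfies ¬lock_door or lock_door, so in either case ¬seal_dataset holds — hence O(¬seal_dataset).
The contrapositive of premise 7 (O(submit_license ⊃ seal_dataset)) is O(¬seal_dataset ⊃ ¬submit_license), and O(¬seal_dataset) is already established, so O(¬submit_license).
Premise 1, O(¬calibrate_sensor ⊃ submit_license), contraposes to O(¬submit_license ⊃ calibrate_sensor); with O(¬submit_license) we get O(calibrate_sensor).
Premise 4, O(reconcile_charter ⊃ ¬calibrate_sensor), contraposes to O(calibrate_sensor ⊃ ¬reconcile_charter); with O(calibrate_sensor) we get O(¬reconcile_charter).
The contrapositive of premise 12 (O(renew_transcript ⊃ reconcile_charter)) is O(¬reconcile_charter ⊃ ¬renew_transcript), and O(¬reconcile_charter) is already established, so O(¬renew_transcript).
The contrapositive of premise 10 (O(¬attend_hearing ⊃ renew_transcript)) is O(¬renew_transcript ⊃ attend_hearing), and O(¬renew_transcript) is already established, so O(attend_hearing).
Premise 2, O(escalate_license ⊃ ¬attend_hearing), contraposes to O(attend_hearing ⊃ ¬escalate_license); with O(attend_hearing) we get O(¬escalate_license).
So O(¬escalate_license) holds, i.e. escalate_license is forbidden. None of the other listed options is forbidden under the premises.

escalate_license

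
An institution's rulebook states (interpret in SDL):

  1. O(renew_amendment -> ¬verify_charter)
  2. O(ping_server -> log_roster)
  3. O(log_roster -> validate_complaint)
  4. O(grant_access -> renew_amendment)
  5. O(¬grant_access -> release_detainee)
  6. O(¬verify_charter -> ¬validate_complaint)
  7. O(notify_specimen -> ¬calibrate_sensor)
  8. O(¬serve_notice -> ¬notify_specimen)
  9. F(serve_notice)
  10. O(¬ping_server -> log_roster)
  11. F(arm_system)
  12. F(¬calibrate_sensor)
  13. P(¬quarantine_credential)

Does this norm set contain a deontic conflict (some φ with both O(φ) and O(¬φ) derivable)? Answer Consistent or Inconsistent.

Premise 7 is O(notify_specimen -> ¬calibrate_sensor), but O(notify_specimen) is not derivable from the premises, so it does not yield O(¬calibrate_sensor).
So O(¬calibrate_sensor) is not derivable, and the apparent clash with O(calibrate_sensor) does not arise.
A world satisfying every obligation exists (e.g. arm_system=false, calibrate_sensor=true, grant_access=false, log_roster=true, notify_specimen=false, ping_server=false, quarantine_credential=false, release_detainee=true, renew_amendment=false, serve_notice=false, validate_complaint=true, verify_charter=true); no atom is both obligatory and forbidden, so the set is consistent.

Consistent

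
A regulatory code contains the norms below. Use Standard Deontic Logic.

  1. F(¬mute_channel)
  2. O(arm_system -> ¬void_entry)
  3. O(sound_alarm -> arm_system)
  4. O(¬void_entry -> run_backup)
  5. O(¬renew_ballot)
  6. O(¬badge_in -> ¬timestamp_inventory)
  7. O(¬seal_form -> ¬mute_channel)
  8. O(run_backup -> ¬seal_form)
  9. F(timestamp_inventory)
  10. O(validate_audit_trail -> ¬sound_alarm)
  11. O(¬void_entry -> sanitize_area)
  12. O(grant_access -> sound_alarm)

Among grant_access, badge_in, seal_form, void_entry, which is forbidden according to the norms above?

Premise 1 is F(¬mute_channel), i.e. O(mute_channel).
Premise 7 is O(¬seal_form -> ¬mute_channel); contrapositively O(mute_channel -> seal_form). Since O(mute_channel) holds, K gives O(seal_form).
Premise 8 is O(run_backup -> ¬seal_form); contrapositively O(seal_form -> ¬run_backup). Since O(seal_form) holds, K gives O(¬run_backup).
Premise 4, O(¬void_entry -> run_backup), contraposes to O(¬run_backup -> void_entry); with O(¬run_backup) we get O(void_entry).
Premise 2 is O(arm_system -> ¬void_entry); contrapositively O(void_entry -> ¬arm_system). Since O(void_entry) holds, K gives O(¬arm_system).
The contrapositive of premise 3 (O(sound_alarm -> arm_system)) is O(¬arm_system -> ¬sound_alarm), and O(¬arm_system) is already established, so O(¬sound_alarm).
The contrapositive of premise 12 (O(grant_access -> sound_alarm)) is O(¬sound_alarm -> ¬grant_access), and O(¬sound_alarm) is already established, so O(¬grant_access).
So O(¬grant_access) holds, i.e. grant_access is forbidden. None of the other listed options is forbidden under the premises.

grant_access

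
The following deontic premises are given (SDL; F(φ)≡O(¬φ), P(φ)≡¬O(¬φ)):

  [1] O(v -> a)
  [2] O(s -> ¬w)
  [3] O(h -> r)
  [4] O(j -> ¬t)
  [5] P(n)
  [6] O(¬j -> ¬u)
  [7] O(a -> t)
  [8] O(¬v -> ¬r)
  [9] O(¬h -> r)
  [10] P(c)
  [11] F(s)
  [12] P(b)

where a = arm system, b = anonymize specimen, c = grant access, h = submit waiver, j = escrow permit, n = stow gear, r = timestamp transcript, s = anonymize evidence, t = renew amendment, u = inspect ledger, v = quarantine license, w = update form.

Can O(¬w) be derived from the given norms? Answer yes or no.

No

Premise 2 is O(s -> ¬w), but O(s) is not derivable from the premises, so it does not yield O(¬w).
No other premise forces O(¬w). An ideal world satisfying every premise can still have ¬w false, so O(¬w) is not derivable.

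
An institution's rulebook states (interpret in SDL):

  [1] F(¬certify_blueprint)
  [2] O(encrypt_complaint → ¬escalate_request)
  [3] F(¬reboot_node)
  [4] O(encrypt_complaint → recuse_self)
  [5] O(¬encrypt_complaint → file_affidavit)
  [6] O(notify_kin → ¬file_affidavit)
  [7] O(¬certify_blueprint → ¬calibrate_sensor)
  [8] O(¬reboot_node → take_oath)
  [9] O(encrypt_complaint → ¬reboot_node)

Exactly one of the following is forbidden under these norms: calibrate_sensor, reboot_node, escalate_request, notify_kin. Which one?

notify_kin

Premise 3 is F(¬reboot_node), i.e. O(reboot_node).
The contrapositive of premise 9 (O(encrypt_complaint → ¬reboot_node)) is O(reboot_node → ¬encrypt_complaint), and O(reboot_node) is already established, so O(¬encrypt_complaint).
With premise 5, O(¬encrypt_complaint → file_affidavit), the K-axiom yields O(file_affidavit).
Premise 6 is O(notify_kin → ¬file_affidavit); contrapositively O(file_affidavit → ¬notify_kin). Since O(file_affidavit) holds, K gives O(¬notify_kin).
So O(¬notify_kin) holds, i.e. notify_kin is forbidden. None of the other listed options is forbidden under the premises.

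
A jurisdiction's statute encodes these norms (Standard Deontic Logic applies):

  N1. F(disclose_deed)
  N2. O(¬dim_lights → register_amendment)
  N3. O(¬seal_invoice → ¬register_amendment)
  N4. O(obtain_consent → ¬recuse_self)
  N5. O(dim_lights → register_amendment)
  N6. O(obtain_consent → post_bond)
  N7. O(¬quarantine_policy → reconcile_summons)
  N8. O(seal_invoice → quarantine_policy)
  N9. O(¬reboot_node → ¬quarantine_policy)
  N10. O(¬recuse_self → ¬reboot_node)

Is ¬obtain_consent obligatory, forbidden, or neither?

Obligatory

Premises 2 and 5 are O(¬dim_lights → register_amendment) and O(dim_lights → register_amendment); every ideal world satisfies ¬dim_lights or dim_lights, so in either case register_amendment holds — hence O(register_amendment).
Premise 3, O(¬seal_invoice → ¬register_amendment), contraposes to O(register_amendment → seal_invoice); with O(register_amendment) we get O(seal_invoice).
With premise 8, O(seal_invoice → quarantine_policy), the K-axiom yields O(quarantine_policy).
Premise 9 is O(¬reboot_node → ¬quarantine_policy); contrapositively O(quarantine_policy → reboot_node). Since O(quarantine_policy) holds, K gives O(reboot_node).
Premise 10 is O(¬recuse_self → ¬reboot_node); contrapositively O(reboot_node → recuse_self). Since O(reboot_node) holds, K gives O(recuse_self).
Premise 4, O(obtain_consent → ¬recuse_self), contraposes to O(recuse_self → ¬obtain_consent); with O(recuse_self) we get O(¬obtain_consent).
Premises 1, 6, 7 do not contribute to this derivation.
Hence ¬obtain_consent is obligatory.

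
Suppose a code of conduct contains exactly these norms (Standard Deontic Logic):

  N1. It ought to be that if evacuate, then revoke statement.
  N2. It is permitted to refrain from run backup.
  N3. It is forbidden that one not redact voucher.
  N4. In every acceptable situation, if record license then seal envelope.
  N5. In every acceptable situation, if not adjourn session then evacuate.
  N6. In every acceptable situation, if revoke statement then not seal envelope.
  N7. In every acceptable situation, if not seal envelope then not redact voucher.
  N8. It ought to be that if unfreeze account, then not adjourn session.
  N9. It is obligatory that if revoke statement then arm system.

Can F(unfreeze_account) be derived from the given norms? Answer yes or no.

Yes

Premise 3, F(¬redact_voucher), is equivalent to O(redact_voucher).
Premise 7 is O(¬seal_envelope → ¬redact_voucher); contrapositively O(redact_voucher → seal_envelope). Since O(redact_voucher) holds, K gives O(seal_envelope).
The contrapositive of premise 6 (O(revoke_statement → ¬seal_envelope)) is O(seal_envelope → ¬revoke_statement), and O(seal_envelope) is already established, so O(¬revoke_statement).
Premise 1 is O(evacuate → revoke_statement); contrapositively O(¬revoke_statement → ¬evacuate). Since O(¬revoke_statement) holds, K gives O(¬evacuate).
Premise 5 is O(¬adjourn_session → evacuate); contrapositively O(¬evacuate → adjourn_session). Since O(¬evacuate) holds, K gives O(adjourn_session).
The contrapositive of premise 8 (O(unfreeze_account → ¬adjourn_session)) is O(adjourn_session → ¬unfreeze_account), and O(adjourn_session) is already established, so O(¬unfreeze_account).
Premises 2, 4, 9 do not contribute to this derivation.
So O(¬unfreeze_account) holds, i.e. F(unfreeze_account). The claim follows.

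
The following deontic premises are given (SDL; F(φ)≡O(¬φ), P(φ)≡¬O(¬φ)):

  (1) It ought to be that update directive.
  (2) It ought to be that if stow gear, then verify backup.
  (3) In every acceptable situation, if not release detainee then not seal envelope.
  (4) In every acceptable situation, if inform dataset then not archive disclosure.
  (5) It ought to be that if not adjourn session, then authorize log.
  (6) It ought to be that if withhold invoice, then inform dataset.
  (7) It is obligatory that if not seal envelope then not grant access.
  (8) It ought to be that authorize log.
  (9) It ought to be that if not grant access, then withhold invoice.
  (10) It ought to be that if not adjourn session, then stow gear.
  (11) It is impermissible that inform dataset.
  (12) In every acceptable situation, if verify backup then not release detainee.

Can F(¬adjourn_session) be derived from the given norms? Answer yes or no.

Premise 11, F(inform_dataset), is equivalent to O(¬inform_dataset).
Premise 6, O(withhold_invoice → inform_dataset), contraposes to O(¬inform_dataset → ¬withhold_invoice); with O(¬inform_dataset) we get O(¬withhold_invoice).
Premise 9 is O(¬grant_access → withhold_invoice); contrapositively O(¬withhold_invoice → grant_access). Since O(¬withhold_invoice) holds, K gives O(grant_access).
Premise 7, O(¬seal_envelope → ¬grant_access), contraposes to O(grant_access → seal_envelope); with O(grant_access) we get O(seal_envelope).
The contrapositive of premise 3 (O(¬release_detainee → ¬seal_envelope)) is O(seal_envelope → release_detainee), and O(seal_envelope) is already established, so O(release_detainee).
Premise 12, O(verify_backup → ¬release_detainee), contraposes to O(release_detainee → ¬verify_backup); with O(release_detainee) we get O(¬verify_backup).
Premise 2 is O(stow_gear → verify_backup); contrapositively O(¬verify_backup → ¬stow_gear). Since O(¬verify_backup) holds, K gives O(¬stow_gear).
The contrapositive of premise 10 (O(¬adjourn_session → stow_gear)) is O(¬stow_gear → adjourn_session), and O(¬stow_gear) is already established, so O(adjourn_session).
Premises 1, 4, 5, 8 do not contribute to this derivation.
So O(adjourn_session) holds, i.e. F(¬adjourn_session). The claim follows.

Yes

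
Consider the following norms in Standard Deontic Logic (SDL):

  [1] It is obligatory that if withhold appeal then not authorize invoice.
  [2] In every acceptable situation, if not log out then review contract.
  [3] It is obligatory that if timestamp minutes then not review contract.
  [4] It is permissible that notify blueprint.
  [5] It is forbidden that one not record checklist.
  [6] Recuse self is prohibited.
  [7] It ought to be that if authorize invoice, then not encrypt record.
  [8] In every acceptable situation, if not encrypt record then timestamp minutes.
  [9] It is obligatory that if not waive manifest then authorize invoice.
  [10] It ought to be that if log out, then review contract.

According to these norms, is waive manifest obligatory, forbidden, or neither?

Premises 10 and 2 are O(log_out → review_contract) and O(¬log_out → review_contract); every ideal world satisfies log_out or ¬log_out, so in either case review_contract holds — hence O(review_contract).
The contrapositive of premise 3 (O(timestamp_minutes → ¬review_contract)) is O(review_contract → ¬timestamp_minutes), and O(review_contract) is already established, so O(¬timestamp_minutes).
Premise 8, O(¬encrypt_record → timestamp_minutes), contraposes to O(¬timestamp_minutes → encrypt_record); with O(¬timestamp_minutes) we get O(encrypt_record).
Premise 7 is O(authorize_invoice → ¬encrypt_record); contrapositively O(encrypt_record → ¬authorize_invoice). Since O(encrypt_record) holds, K gives O(¬authorize_invoice).
The contrapositive of premise 9 (O(¬waive_manifest → authorize_invoice)) is O(¬authorize_invoice → waive_manifest), and O(¬authorize_invoice) is already established, so O(waive_manifest).
Premises 1, 4, 5, 6 do not contribute to this derivation.
Hence waive_manifest is obligatory.

Obligatory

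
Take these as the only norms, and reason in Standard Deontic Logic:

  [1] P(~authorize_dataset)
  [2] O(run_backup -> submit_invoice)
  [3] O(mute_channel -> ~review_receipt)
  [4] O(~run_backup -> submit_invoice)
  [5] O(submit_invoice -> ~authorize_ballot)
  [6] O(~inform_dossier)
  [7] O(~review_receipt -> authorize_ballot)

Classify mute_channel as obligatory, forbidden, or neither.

Forbidden

Premises 2 and 4 cover both cases: O(run_backup -> submit_invoice) and O(~run_backup -> submit_invoice). Since run_backup ∨ ~run_backup is a tautology, O(submit_invoice) follows.
From O(submit_invoice) and premise 5, O(submit_invoice -> ~authorize_ballot), we obtain O(~authorize_ballot).
Premise 7 is O(~review_receipt -> authorize_ballot); contrapositively O(~authorize_ballot -> review_receipt). Since O(~authorize_ballot) holds, K gives O(review_receipt).
Premise 3, O(mute_channel -> ~review_receipt), contraposes to O(review_receipt -> ~mute_channel); with O(review_receipt) we get O(~mute_channel).
Premises 1, 6 do not contribute to this derivation.
Thus O(~mute_channel), which is F(mute_channel): mute_channel is forbidden.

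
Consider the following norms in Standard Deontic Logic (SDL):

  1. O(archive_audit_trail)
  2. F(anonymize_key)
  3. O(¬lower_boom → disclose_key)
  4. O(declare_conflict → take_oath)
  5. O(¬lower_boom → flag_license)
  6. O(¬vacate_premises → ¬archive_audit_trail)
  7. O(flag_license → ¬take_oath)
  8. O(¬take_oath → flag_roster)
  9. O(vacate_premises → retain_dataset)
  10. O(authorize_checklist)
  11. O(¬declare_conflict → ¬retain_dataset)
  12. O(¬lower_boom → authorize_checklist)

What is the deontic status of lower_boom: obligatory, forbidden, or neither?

Premise 1 gives O(archive_audit_trail).
Premise 6 is O(¬vacate_premises → ¬archive_audit_trail); contrapositively O(archive_audit_trail → vacate_premises). Since O(archive_audit_trail) holds, K gives O(vacate_premises).
From O(vacate_premises) and premise 9, O(vacate_premises → retain_dataset), we obtain O(retain_dataset).
The contrapositive of premise 11 (O(¬declare_conflict → ¬retain_dataset)) is O(retain_dataset → declare_conflict), and O(retain_dataset) is already established, so O(declare_conflict).
From O(declare_conflict) and premise 4, O(declare_conflict → take_oath), we obtain O(take_oath).
The contrapositive of premise 7 (O(flag_license → ¬take_oath)) is O(take_oath → ¬flag_license), and O(take_oath) is already established, so O(¬flag_license).
The contrapositive of premise 5 (O(¬lower_boom → flag_license)) is O(¬flag_license → lower_boom), and O(¬flag_license) is already established, so O(lower_boom).
Premises 2, 3, 8, 10, 12 do not contribute to this derivation.
Hence lower_boom is obligatory.

Obligatory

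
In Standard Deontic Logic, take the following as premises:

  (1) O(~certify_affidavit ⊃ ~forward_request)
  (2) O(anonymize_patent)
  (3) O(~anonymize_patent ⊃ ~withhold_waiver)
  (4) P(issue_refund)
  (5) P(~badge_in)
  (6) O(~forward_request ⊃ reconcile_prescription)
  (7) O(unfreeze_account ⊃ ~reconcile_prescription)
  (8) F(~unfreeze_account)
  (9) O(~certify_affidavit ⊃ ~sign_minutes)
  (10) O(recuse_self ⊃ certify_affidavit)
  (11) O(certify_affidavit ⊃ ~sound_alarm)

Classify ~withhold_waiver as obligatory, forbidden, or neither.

Premise 3 is O(~anonymize_patent ⊃ ~withhold_waiver), but O(~anonymize_patent) is not derivable from the premises, so it does not yield O(~withhold_waiver).
No premise or chain of K-axiom applications forces O(~withhold_waiver), and none forces O(withhold_waiver). So ~withhold_waiver is neither obligatory nor forbidden under these norms.

Neither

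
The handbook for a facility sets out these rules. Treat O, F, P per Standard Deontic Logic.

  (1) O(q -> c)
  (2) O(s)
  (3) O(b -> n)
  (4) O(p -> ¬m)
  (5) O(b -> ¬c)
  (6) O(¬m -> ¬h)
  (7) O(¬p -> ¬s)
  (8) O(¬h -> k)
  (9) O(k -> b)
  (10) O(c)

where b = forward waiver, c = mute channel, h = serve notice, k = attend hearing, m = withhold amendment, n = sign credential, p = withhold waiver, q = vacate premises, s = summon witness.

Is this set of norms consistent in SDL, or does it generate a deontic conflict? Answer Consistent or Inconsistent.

Premise 10 gives O(c).
The contrapositive of premise 5 (O(b -> ¬c)) is O(c -> ¬b), and O(c) is already established, so O(¬b).
The contrapositive of premise 9 (O(k -> b)) is O(¬b -> ¬k), and O(¬b) is already established, so O(¬k).
The contrapositive of premise 8 (O(¬h -> k)) is O(¬k -> h), and O(¬k) is already established, so O(h).
Premise 6 is O(¬m -> ¬h); contrapositively O(h -> m). Since O(h) holds, K gives O(m).
Premise 4, O(p -> ¬m), contraposes to O(m -> ¬p); with O(m) we get O(¬p).
From O(¬p) and premise 7, O(¬p -> ¬s), we obtain O(¬s).
However, premise 2 gives O(s).
We now have both O(¬s) and O(s) — s is simultaneously obligatory and forbidden, violating the D-axiom.

Inconsistent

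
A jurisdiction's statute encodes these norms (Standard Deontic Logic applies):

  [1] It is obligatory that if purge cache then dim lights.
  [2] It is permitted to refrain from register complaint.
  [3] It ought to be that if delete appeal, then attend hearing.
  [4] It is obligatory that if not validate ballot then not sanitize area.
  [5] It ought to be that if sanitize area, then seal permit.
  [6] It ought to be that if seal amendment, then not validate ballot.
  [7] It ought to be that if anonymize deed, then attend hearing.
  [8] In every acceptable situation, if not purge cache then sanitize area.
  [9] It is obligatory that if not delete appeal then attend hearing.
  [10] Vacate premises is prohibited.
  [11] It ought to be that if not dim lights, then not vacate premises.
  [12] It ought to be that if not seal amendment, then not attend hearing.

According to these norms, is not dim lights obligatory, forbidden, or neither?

Premises 3 and 9 are O(delete_appeal → attend_hearing) and O(¬delete_appeal → attend_hearing); every ideal world satisfies delete_appeal or ¬delete_appeal, so in either case attend_hearing holds — hence O(attend_hearing).
Premise 12 is O(¬seal_amendment → ¬attend_hearing); contrapositively O(attend_hearing → seal_amendment). Since O(attend_hearing) holds, K gives O(seal_amendment).
Premise 6 is O(seal_amendment → ¬validate_ballot); since O(seal_amendment), deontic closure gives O(¬validate_ballot).
From O(¬validate_ballot) and premise 4, O(¬validate_ballot → ¬sanitize_area), we obtain O(¬sanitize_area).
Premise 8, O(¬purge_cache → sanitize_area), contraposes to O(¬sanitize_area → purge_cache); with O(¬sanitize_area) we get O(purge_cache).
From O(purge_cache) and premise 1, O(purge_cache → dim_lights), we obtain O(dim_lights).
Premises 2, 5, 7, 10, 11 do not contribute to this derivation.
Thus O(dim_lights), which is F(¬dim_lights): ¬dim_lights is forbidden.

Forbidden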